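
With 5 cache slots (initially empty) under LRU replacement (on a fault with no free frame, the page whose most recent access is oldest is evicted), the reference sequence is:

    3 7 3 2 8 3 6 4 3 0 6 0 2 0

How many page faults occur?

3 → miss, frames (3)
7 → miss, frames (3 7)
3 → hit
2 → miss, frames (7 3 2)
8 → miss, frames (7 3 2 8)
3 → hit
6 → miss, frames (7 2 8 3 6)
4 → miss, evict 7, frames (2 8 3 6 4)
3 → hit
0 → miss, evict 2, frames (8 6 4 3 0)
6 → hit
0 → hit
2 → miss, evict 8, frames (4 3 6 0 2)
0 → hit
Page faults: 8.

8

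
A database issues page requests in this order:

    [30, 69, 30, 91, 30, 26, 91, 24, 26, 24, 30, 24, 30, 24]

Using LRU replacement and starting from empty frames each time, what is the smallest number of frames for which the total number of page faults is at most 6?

3

f=1: 14 faults
f=2: 8 faults
f=3: 6 faults
f=4: 5 faults
f=5: 5 faults
Smallest f with faults ≤ 6 is 3.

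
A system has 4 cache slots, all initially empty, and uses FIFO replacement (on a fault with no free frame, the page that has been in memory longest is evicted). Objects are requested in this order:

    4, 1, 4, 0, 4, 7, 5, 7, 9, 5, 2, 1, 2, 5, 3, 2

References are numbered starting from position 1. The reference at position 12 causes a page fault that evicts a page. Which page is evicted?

pos 1: 4: fault, frames [4]
pos 2: 1: fault, frames [4, 1]
pos 3: 4: hit
pos 4: 0: fault, frames [4, 1, 0]
pos 5: 4: hit
pos 6: 7: fault, frames [4, 1, 0, 7]
pos 7: 5: fault, evict 4, frames [1, 0, 7, 5]
pos 8: 7: hit
pos 9: 9: fault, evict 1, frames [0, 7, 5, 9]
pos 10: 5: hit
pos 11: 2: fault, evict 0, frames [7, 5, 9, 2]
pos 12: 1: fault, evict 7, frames [5, 9, 2, 1]
At position 12, page 7 is evicted.

7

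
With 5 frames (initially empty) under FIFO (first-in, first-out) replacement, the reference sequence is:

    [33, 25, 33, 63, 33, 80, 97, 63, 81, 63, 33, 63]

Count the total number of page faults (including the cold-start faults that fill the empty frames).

7

33 -> miss, frames [33]
25 -> miss, frames [33, 25]
33 -> hit
63 -> miss, frames [33, 25, 63]
33 -> hit
80 -> miss, frames [33, 25, 63, 80]
97 -> miss, frames [33, 25, 63, 80, 97]
63 -> hit
81 -> miss, evict 33, frames [25, 63, 80, 97, 81]
63 -> hit
33 -> miss, evict 25, frames [63, 80, 97, 81, 33]
63 -> hit
Page faults: 7.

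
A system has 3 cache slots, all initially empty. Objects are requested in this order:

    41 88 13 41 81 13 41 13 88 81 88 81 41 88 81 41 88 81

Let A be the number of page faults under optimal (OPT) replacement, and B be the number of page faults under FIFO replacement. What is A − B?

Under OPT: F F F . F . . . F . . . . . . . . . → 5 faults.
Under FIFO: F F F . F . F . F . . . . . . . . . → 6 faults.
A − B = 5 − 6 = -1.

-1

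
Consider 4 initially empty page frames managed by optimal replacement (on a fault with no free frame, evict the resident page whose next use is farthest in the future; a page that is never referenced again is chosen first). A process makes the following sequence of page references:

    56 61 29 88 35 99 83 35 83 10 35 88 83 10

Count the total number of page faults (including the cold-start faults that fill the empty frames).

56: fault, frames {56}
61: fault, frames {56,61}
29: fault, frames {56,61,29}
88: fault, frames {56,61,29,88}
35: fault, evict 29, frames {56,61,88,35}
99: fault, evict 61, frames {56,88,35,99}
83: fault, evict 99, frames {56,88,35,83}
35: hit
83: hit
10: fault, evict 56, frames {88,35,83,10}
35: hit
88: hit
83: hit
10: hit
Page faults: 8.

8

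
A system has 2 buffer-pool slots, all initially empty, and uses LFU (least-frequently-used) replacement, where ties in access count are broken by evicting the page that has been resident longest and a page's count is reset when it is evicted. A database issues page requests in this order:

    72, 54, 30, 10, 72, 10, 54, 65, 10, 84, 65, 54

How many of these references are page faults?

10

72 -> miss, frames (72)
54 -> miss, frames (72 54)
30 -> miss, evict 72, frames (54 30)
10 -> miss, evict 54, frames (30 10)
72 -> miss, evict 30, frames (10 72)
10 -> hit
54 -> miss, evict 72, frames (10 54)
65 -> miss, evict 54, frames (10 65)
10 -> hit
84 -> miss, evict 65, frames (10 84)
65 -> miss, evict 84, frames (10 65)
54 -> miss, evict 65, frames (10 54)
Page faults: 10.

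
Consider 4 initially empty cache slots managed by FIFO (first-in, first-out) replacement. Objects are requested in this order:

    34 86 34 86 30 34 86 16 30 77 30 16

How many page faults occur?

5

34 -> fault, frames {34}
86 -> fault, frames {34,86}
34 -> hit
86 -> hit
30 -> fault, frames {34,86,30}
34 -> hit
86 -> hit
16 -> fault, frames {34,86,30,16}
30 -> hit
77 -> fault, evict 34, frames {86,30,16,77}
30 -> hit
16 -> hit
Page faults: 5.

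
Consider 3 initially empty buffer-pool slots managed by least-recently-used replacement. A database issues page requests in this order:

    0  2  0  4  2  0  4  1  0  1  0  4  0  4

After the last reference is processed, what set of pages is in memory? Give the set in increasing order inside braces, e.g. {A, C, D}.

0 -> fault, frames {0}
2 -> fault, frames {0,2}
0 -> hit
4 -> fault, frames {2,0,4}
2 -> hit
0 -> hit
4 -> hit
1 -> fault, evict 2, frames {0,4,1}
0 -> hit
1 -> hit
0 -> hit
4 -> hit
0 -> hit
4 -> hit

{0, 1, 4}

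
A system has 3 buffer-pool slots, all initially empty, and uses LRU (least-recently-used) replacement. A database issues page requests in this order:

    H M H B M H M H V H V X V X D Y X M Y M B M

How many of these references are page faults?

9

H -> miss, frames [H]
M -> miss, frames [H, M]
H -> hit
B -> miss, frames [M, H, B]
M -> hit
H -> hit
M -> hit
H -> hit
V -> miss, evict B, frames [M, H, V]
H -> hit
V -> hit
X -> miss, evict M, frames [H, V, X]
V -> hit
X -> hit
D -> miss, evict H, frames [V, X, D]
Y -> miss, evict V, frames [X, D, Y]
X -> hit
M -> miss, evict D, frames [Y, X, M]
Y -> hit
M -> hit
B -> miss, evict X, frames [Y, M, B]
M -> hit
Page faults: 9.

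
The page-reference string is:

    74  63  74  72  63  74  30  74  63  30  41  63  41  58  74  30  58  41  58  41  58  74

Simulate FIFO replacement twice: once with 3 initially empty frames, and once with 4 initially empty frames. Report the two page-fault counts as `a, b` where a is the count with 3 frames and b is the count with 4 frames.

3 frames: F F . F . . F F F . F . . F F F . F F . . F → 13 faults.
4 frames: F F . F . . F . . . F . . F F . . . . . . . → 7 faults.
7 < 13: adding a frame reduced faults, as is typical.

13, 7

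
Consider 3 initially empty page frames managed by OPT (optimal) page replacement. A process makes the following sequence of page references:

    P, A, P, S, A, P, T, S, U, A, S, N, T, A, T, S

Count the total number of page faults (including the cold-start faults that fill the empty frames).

7

P -> miss, frames [P]
A -> miss, frames [P, A]
P -> hit
S -> miss, frames [P, A, S]
A -> hit
P -> hit
T -> miss, evict P, frames [A, S, T]
S -> hit
U -> miss, evict T, frames [A, S, U]
A -> hit
S -> hit
N -> miss, evict U, frames [A, S, N]
T -> miss, evict N, frames [A, S, T]
A -> hit
T -> hit
S -> hit
Page faults: 7.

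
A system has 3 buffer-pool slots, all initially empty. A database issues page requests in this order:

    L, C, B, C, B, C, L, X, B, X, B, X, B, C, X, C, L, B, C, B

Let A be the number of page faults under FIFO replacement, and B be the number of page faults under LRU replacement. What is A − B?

-1

Under FIFO: F F F . . . . F . . . . . . . . F . F F → 7 faults.
Under LRU: F F F . . . . F F . . . . F . . F F . . → 8 faults.
A − B = 7 − 8 = -1.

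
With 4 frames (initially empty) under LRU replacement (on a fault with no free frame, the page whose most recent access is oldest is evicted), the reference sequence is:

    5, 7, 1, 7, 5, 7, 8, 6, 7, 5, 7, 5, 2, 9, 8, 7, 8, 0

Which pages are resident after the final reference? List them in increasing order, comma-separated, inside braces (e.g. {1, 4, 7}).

{0, 7, 8, 9}

5 → fault, frames {5}
7 → fault, frames {5,7}
1 → fault, frames {5,7,1}
7 → hit
5 → hit
7 → hit
8 → fault, frames {1,5,7,8}
6 → fault, evict 1, frames {5,7,8,6}
7 → hit
5 → hit
7 → hit
5 → hit
2 → fault, evict 8, frames {6,7,5,2}
9 → fault, evict 6, frames {7,5,2,9}
8 → fault, evict 7, frames {5,2,9,8}
7 → fault, evict 5, frames {2,9,8,7}
8 → hit
0 → fault, evict 2, frames {9,7,8,0}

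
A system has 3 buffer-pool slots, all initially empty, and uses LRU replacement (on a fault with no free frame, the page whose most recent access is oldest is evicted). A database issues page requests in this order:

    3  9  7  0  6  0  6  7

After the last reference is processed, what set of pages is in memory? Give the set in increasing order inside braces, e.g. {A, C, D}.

3 → miss, frames {3}
9 → miss, frames {3,9}
7 → miss, frames {3,9,7}
0 → miss, evict 3, frames {9,7,0}
6 → miss, evict 9, frames {7,0,6}
0 → hit
6 → hit
7 → hit

{0, 6, 7}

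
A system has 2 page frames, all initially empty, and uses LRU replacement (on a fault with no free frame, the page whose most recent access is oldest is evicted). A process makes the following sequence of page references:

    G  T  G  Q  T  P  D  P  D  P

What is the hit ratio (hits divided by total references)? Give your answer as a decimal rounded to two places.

G → miss, frames [G]
T → miss, frames [G, T]
G → hit
Q → miss, evict T, frames [G, Q]
T → miss, evict G, frames [Q, T]
P → miss, evict Q, frames [T, P]
D → miss, evict T, frames [P, D]
P → hit
D → hit
P → hit
Hits: 4 of 10 references → 4/10 = 0.4000.

0.40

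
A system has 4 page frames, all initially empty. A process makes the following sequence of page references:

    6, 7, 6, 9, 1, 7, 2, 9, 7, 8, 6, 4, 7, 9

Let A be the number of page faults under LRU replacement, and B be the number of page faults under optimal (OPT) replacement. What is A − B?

Under LRU: F F . F F . F . . F F F . F → 9 faults.
Under OPT: F F . F F . F . . F . F . . → 7 faults.
A − B = 9 − 7 = 2.

2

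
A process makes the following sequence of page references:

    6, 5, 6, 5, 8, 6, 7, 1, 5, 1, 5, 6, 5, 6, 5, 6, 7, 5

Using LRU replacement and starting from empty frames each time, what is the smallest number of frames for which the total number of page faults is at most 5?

f=1: 18 faults
f=2: 10 faults
f=3: 8 faults
f=4: 6 faults
f=5: 5 faults
Smallest f with faults ≤ 5 is 5.

5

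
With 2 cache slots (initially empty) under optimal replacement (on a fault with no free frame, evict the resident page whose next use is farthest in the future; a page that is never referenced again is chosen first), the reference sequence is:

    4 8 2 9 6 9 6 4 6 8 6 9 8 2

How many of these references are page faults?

9

4 -> fault, frames {4}
8 -> fault, frames {4,8}
2 -> fault, evict 8, frames {4,2}
9 -> fault, evict 2, frames {4,9}
6 -> fault, evict 4, frames {9,6}
9 -> hit
6 -> hit
4 -> fault, evict 9, frames {6,4}
6 -> hit
8 -> fault, evict 4, frames {6,8}
6 -> hit
9 -> fault, evict 6, frames {8,9}
8 -> hit
2 -> fault, evict 9, frames {8,2}
Page faults: 9.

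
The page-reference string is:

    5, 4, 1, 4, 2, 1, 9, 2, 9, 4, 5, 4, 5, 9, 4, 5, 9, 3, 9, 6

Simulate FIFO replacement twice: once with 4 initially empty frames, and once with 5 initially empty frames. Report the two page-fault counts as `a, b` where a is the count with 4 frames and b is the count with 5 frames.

4 frames: F F F . F . F . . . F F . . . . . F . F → 9 faults.
5 frames: F F F . F . F . . . . . . . . . . F . F → 7 faults.
7 < 9: adding a frame reduced faults, as is typical.

9, 7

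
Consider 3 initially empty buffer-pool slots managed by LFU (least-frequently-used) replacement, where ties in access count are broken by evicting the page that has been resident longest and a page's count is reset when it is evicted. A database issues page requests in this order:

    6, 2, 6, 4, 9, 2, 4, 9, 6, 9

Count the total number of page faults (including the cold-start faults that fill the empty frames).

7

6 → fault, frames {6}
2 → fault, frames {6,2}
6 → hit
4 → fault, frames {6,2,4}
9 → fault, evict 2, frames {6,4,9}
2 → fault, evict 4, frames {6,9,2}
4 → fault, evict 9, frames {6,2,4}
9 → fault, evict 2, frames {6,4,9}
6 → hit
9 → hit
Page faults: 7.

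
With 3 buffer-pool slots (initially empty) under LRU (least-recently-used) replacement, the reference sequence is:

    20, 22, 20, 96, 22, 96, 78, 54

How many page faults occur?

5

20: fault, frames {20}
22: fault, frames {20,22}
20: hit
96: fault, frames {22,20,96}
22: hit
96: hit
78: fault, evict 20, frames {22,96,78}
54: fault, evict 22, frames {96,78,54}
Page faults: 5.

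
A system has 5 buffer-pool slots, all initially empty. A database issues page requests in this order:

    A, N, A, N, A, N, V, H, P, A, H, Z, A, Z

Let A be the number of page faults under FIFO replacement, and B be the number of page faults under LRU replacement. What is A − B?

Under FIFO: F F . . . . F F F . . F F . → 7 faults.
Under LRU: F F . . . . F F F . . F . . → 6 faults.
A − B = 7 − 6 = 1.

1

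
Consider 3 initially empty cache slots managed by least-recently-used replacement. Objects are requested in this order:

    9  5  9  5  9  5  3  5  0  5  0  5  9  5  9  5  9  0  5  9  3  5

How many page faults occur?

6

9: fault, frames [9]
5: fault, frames [9, 5]
9: hit
5: hit
9: hit
5: hit
3: fault, frames [9, 5, 3]
5: hit
0: fault, evict 9, frames [3, 5, 0]
5: hit
0: hit
5: hit
9: fault, evict 3, frames [0, 5, 9]
5: hit
9: hit
5: hit
9: hit
0: hit
5: hit
9: hit
3: fault, evict 0, frames [5, 9, 3]
5: hit
Page faults: 6.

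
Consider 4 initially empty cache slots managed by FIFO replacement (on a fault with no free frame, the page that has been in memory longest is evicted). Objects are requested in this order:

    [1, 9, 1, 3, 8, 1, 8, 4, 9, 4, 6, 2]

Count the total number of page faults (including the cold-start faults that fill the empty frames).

7

1 -> miss, frames [1]
9 -> miss, frames [1, 9]
1 -> hit
3 -> miss, frames [1, 9, 3]
8 -> miss, frames [1, 9, 3, 8]
1 -> hit
8 -> hit
4 -> miss, evict 1, frames [9, 3, 8, 4]
9 -> hit
4 -> hit
6 -> miss, evict 9, frames [3, 8, 4, 6]
2 -> miss, evict 3, frames [8, 4, 6, 2]
Page faults: 7.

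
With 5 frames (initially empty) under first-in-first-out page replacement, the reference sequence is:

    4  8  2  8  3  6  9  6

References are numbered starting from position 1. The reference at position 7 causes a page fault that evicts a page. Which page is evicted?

pos 1: 4 → miss, frames (4)
pos 2: 8 → miss, frames (4 8)
pos 3: 2 → miss, frames (4 8 2)
pos 4: 8 → hit
pos 5: 3 → miss, frames (4 8 2 3)
pos 6: 6 → miss, frames (4 8 2 3 6)
pos 7: 9 → miss, evict 4, frames (8 2 3 6 9)
At position 7, page 4 is evicted.

4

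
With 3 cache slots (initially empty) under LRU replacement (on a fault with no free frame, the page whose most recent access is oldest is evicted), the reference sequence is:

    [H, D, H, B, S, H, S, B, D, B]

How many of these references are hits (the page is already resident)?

5

H -> miss, frames {H}
D -> miss, frames {H,D}
H -> hit
B -> miss, frames {D,H,B}
S -> miss, evict D, frames {H,B,S}
H -> hit
S -> hit
B -> hit
D -> miss, evict H, frames {S,B,D}
B -> hit
Hits: 5.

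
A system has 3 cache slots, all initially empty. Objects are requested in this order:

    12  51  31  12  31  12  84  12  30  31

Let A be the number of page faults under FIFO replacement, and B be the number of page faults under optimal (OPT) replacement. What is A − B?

Under FIFO: F F F . . . F F F F → 7 faults.
Under OPT: F F F . . . F . F . → 5 faults.
A − B = 7 − 5 = 2.

2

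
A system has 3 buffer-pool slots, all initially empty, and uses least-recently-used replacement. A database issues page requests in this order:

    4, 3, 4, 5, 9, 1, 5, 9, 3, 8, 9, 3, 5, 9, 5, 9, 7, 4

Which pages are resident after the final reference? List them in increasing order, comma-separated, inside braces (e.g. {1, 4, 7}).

4: miss, frames [4]
3: miss, frames [4, 3]
4: hit
5: miss, frames [3, 4, 5]
9: miss, evict 3, frames [4, 5, 9]
1: miss, evict 4, frames [5, 9, 1]
5: hit
9: hit
3: miss, evict 1, frames [5, 9, 3]
8: miss, evict 5, frames [9, 3, 8]
9: hit
3: hit
5: miss, evict 8, frames [9, 3, 5]
9: hit
5: hit
9: hit
7: miss, evict 3, frames [5, 9, 7]
4: miss, evict 5, frames [9, 7, 4]

{4, 7, 9}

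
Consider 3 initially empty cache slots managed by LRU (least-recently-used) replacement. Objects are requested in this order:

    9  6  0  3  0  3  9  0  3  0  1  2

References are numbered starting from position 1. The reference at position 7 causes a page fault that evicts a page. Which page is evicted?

pos 1: 9: fault, frames [9]
pos 2: 6: fault, frames [9, 6]
pos 3: 0: fault, frames [9, 6, 0]
pos 4: 3: fault, evict 9, frames [6, 0, 3]
pos 5: 0: hit
pos 6: 3: hit
pos 7: 9: fault, evict 6, frames [0, 3, 9]
At position 7, page 6 is evicted.

6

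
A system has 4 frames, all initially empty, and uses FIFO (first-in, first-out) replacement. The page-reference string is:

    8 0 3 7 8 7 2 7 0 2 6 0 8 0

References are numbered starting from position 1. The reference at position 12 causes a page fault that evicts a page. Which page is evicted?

pos 1: 8: miss, frames (8)
pos 2: 0: miss, frames (8 0)
pos 3: 3: miss, frames (8 0 3)
pos 4: 7: miss, frames (8 0 3 7)
pos 5: 8: hit
pos 6: 7: hit
pos 7: 2: miss, evict 8, frames (0 3 7 2)
pos 8: 7: hit
pos 9: 0: hit
pos 10: 2: hit
pos 11: 6: miss, evict 0, frames (3 7 2 6)
pos 12: 0: miss, evict 3, frames (7 2 6 0)
At position 12, page 3 is evicted.

3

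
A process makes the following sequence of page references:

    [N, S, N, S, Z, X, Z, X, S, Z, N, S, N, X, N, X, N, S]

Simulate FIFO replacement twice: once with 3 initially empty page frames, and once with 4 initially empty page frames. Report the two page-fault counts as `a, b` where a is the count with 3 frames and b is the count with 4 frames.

3 frames: F F . . F F . . . . F F . . . . . . → 6 faults.
4 frames: F F . . F F . . . . . . . . . . . . → 4 faults.
4 < 6: adding a frame reduced faults, as is typical.

6, 4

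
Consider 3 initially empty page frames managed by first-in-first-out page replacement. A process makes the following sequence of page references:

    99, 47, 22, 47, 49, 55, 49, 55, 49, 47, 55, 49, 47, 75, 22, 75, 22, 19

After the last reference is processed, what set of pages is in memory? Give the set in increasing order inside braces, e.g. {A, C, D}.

99 → fault, frames [99]
47 → fault, frames [99, 47]
22 → fault, frames [99, 47, 22]
47 → hit
49 → fault, evict 99, frames [47, 22, 49]
55 → fault, evict 47, frames [22, 49, 55]
49 → hit
55 → hit
49 → hit
47 → fault, evict 22, frames [49, 55, 47]
55 → hit
49 → hit
47 → hit
75 → fault, evict 49, frames [55, 47, 75]
22 → fault, evict 55, frames [47, 75, 22]
75 → hit
22 → hit
19 → fault, evict 47, frames [75, 22, 19]

{19, 22, 75}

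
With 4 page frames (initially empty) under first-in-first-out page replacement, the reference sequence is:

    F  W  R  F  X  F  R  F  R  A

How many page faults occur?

F -> fault, frames [F]
W -> fault, frames [F, W]
R -> fault, frames [F, W, R]
F -> hit
X -> fault, frames [F, W, R, X]
F -> hit
R -> hit
F -> hit
R -> hit
A -> fault, evict F, frames [W, R, X, A]
Page faults: 5.

5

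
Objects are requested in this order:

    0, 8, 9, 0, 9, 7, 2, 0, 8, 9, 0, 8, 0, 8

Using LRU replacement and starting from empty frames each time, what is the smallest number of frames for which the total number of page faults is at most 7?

4

f=1: 14 faults
f=2: 11 faults
f=3: 8 faults
f=4: 7 faults
f=5: 5 faults
Smallest f with faults ≤ 7 is 4.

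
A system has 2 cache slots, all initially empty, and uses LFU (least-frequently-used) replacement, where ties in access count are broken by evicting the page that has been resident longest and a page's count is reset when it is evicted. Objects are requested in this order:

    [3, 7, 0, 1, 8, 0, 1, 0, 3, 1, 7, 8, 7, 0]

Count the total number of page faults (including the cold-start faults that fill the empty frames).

12

3: miss, frames {3}
7: miss, frames {3,7}
0: miss, evict 3, frames {7,0}
1: miss, evict 7, frames {0,1}
8: miss, evict 0, frames {1,8}
0: miss, evict 1, frames {8,0}
1: miss, evict 8, frames {0,1}
0: hit
3: miss, evict 1, frames {0,3}
1: miss, evict 3, frames {0,1}
7: miss, evict 1, frames {0,7}
8: miss, evict 7, frames {0,8}
7: miss, evict 8, frames {0,7}
0: hit
Page faults: 12.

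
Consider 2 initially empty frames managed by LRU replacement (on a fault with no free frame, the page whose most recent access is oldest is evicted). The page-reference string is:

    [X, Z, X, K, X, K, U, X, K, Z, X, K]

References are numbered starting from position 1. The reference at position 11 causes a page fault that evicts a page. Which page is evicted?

K

pos 1: X: fault, frames [X]
pos 2: Z: fault, frames [X, Z]
pos 3: X: hit
pos 4: K: fault, evict Z, frames [X, K]
pos 5: X: hit
pos 6: K: hit
pos 7: U: fault, evict X, frames [K, U]
pos 8: X: fault, evict K, frames [U, X]
pos 9: K: fault, evict U, frames [X, K]
pos 10: Z: fault, evict X, frames [K, Z]
pos 11: X: fault, evict K, frames [Z, X]
At position 11, page K is evicted.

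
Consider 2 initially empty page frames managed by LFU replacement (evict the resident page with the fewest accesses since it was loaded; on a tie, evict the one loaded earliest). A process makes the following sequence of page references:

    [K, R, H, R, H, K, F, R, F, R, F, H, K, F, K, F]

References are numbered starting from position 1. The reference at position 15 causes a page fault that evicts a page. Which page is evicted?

F

pos 1: K -> miss, frames (K)
pos 2: R -> miss, frames (K R)
pos 3: H -> miss, evict K, frames (R H)
pos 4: R -> hit
pos 5: H -> hit
pos 6: K -> miss, evict R, frames (H K)
pos 7: F -> miss, evict K, frames (H F)
pos 8: R -> miss, evict F, frames (H R)
pos 9: F -> miss, evict R, frames (H F)
pos 10: R -> miss, evict F, frames (H R)
pos 11: F -> miss, evict R, frames (H F)
pos 12: H -> hit
pos 13: K -> miss, evict F, frames (H K)
pos 14: F -> miss, evict K, frames (H F)
pos 15: K -> miss, evict F, frames (H K)
At position 15, page F is evicted.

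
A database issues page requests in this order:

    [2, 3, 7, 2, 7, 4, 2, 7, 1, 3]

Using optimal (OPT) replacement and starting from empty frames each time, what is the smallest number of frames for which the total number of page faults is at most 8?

2

f=1: 10 faults
f=2: 7 faults
f=3: 6 faults
f=4: 5 faults
f=5: 5 faults
Smallest f with faults ≤ 8 is 2.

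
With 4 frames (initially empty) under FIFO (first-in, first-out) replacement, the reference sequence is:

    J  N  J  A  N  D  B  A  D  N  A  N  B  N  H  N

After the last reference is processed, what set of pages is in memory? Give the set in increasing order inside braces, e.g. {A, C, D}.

J -> fault, frames (J)
N -> fault, frames (J N)
J -> hit
A -> fault, frames (J N A)
N -> hit
D -> fault, frames (J N A D)
B -> fault, evict J, frames (N A D B)
A -> hit
D -> hit
N -> hit
A -> hit
N -> hit
B -> hit
N -> hit
H -> fault, evict N, frames (A D B H)
N -> fault, evict A, frames (D B H N)

{B, D, H, N}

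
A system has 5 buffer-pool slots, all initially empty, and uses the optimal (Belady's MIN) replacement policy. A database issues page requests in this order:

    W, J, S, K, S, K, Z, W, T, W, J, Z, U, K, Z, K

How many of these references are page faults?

7

W: miss, frames [W]
J: miss, frames [W, J]
S: miss, frames [W, J, S]
K: miss, frames [W, J, S, K]
S: hit
K: hit
Z: miss, frames [W, J, S, K, Z]
W: hit
T: miss, evict S, frames [W, J, K, Z, T]
W: hit
J: hit
Z: hit
U: miss, evict T, frames [W, J, K, Z, U]
K: hit
Z: hit
K: hit
Page faults: 7.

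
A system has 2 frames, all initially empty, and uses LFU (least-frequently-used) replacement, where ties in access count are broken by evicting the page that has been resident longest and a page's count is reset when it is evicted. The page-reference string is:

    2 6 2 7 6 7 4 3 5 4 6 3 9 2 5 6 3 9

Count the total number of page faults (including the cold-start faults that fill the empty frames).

2 -> miss, frames {2}
6 -> miss, frames {2,6}
2 -> hit
7 -> miss, evict 6, frames {2,7}
6 -> miss, evict 7, frames {2,6}
7 -> miss, evict 6, frames {2,7}
4 -> miss, evict 7, frames {2,4}
3 -> miss, evict 4, frames {2,3}
5 -> miss, evict 3, frames {2,5}
4 -> miss, evict 5, frames {2,4}
6 -> miss, evict 4, frames {2,6}
3 -> miss, evict 6, frames {2,3}
9 -> miss, evict 3, frames {2,9}
2 -> hit
5 -> miss, evict 9, frames {2,5}
6 -> miss, evict 5, frames {2,6}
3 -> miss, evict 6, frames {2,3}
9 -> miss, evict 3, frames {2,9}
Page faults: 16.

16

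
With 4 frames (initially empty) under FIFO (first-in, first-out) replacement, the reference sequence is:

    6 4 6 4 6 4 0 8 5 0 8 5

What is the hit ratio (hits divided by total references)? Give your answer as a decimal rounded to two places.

0.58

6 → miss, frames {6}
4 → miss, frames {6,4}
6 → hit
4 → hit
6 → hit
4 → hit
0 → miss, frames {6,4,0}
8 → miss, frames {6,4,0,8}
5 → miss, evict 6, frames {4,0,8,5}
0 → hit
8 → hit
5 → hit
Hits: 7 of 12 references → 7/12 = 0.5833.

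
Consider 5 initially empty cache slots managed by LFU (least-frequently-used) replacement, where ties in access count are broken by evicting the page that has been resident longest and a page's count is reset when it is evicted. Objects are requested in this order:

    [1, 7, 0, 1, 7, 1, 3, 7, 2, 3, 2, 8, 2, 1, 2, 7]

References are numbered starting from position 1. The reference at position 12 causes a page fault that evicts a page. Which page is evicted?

0

pos 1: 1 → fault, frames {1}
pos 2: 7 → fault, frames {1,7}
pos 3: 0 → fault, frames {1,7,0}
pos 4: 1 → hit
pos 5: 7 → hit
pos 6: 1 → hit
pos 7: 3 → fault, frames {1,7,0,3}
pos 8: 7 → hit
pos 9: 2 → fault, frames {1,7,0,3,2}
pos 10: 3 → hit
pos 11: 2 → hit
pos 12: 8 → fault, evict 0, frames {1,7,3,2,8}
At position 12, page 0 is evicted.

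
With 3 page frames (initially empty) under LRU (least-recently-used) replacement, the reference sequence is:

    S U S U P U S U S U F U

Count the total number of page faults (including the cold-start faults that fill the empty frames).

4

S → miss, frames (S)
U → miss, frames (S U)
S → hit
U → hit
P → miss, frames (S U P)
U → hit
S → hit
U → hit
S → hit
U → hit
F → miss, evict P, frames (S U F)
U → hit
Page faults: 4.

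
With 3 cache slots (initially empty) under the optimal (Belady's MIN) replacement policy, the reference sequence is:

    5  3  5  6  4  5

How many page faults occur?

4

5: miss, frames [5]
3: miss, frames [5, 3]
5: hit
6: miss, frames [5, 3, 6]
4: miss, evict 6, frames [5, 3, 4]
5: hit
Page faults: 4.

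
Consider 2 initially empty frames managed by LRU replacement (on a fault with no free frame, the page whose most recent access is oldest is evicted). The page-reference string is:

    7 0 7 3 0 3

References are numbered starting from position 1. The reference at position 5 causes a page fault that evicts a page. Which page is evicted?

pos 1: 7 → fault, frames {7}
pos 2: 0 → fault, frames {7,0}
pos 3: 7 → hit
pos 4: 3 → fault, evict 0, frames {7,3}
pos 5: 0 → fault, evict 7, frames {3,0}
At position 5, page 7 is evicted.

7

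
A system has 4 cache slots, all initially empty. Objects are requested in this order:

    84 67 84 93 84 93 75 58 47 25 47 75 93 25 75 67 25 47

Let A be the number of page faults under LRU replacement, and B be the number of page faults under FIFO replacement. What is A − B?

Under LRU: F F . F . . F F F F . . F . . F . F → 10 faults.
Under FIFO: F F . F . . F F F F . . F . F F . F → 11 faults.
A − B = 10 − 11 = -1.

-1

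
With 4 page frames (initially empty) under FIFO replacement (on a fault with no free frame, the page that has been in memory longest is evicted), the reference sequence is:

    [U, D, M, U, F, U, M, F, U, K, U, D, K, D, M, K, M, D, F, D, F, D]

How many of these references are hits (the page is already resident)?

13

U -> miss, frames [U]
D -> miss, frames [U, D]
M -> miss, frames [U, D, M]
U -> hit
F -> miss, frames [U, D, M, F]
U -> hit
M -> hit
F -> hit
U -> hit
K -> miss, evict U, frames [D, M, F, K]
U -> miss, evict D, frames [M, F, K, U]
D -> miss, evict M, frames [F, K, U, D]
K -> hit
D -> hit
M -> miss, evict F, frames [K, U, D, M]
K -> hit
M -> hit
D -> hit
F -> miss, evict K, frames [U, D, M, F]
D -> hit
F -> hit
D -> hit
Hits: 13.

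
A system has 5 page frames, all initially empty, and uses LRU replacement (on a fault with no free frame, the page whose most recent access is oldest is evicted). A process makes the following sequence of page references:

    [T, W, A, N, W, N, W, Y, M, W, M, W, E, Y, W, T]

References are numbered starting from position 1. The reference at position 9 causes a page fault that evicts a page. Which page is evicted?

pos 1: T -> fault, frames (T)
pos 2: W -> fault, frames (T W)
pos 3: A -> fault, frames (T W A)
pos 4: N -> fault, frames (T W A N)
pos 5: W -> hit
pos 6: N -> hit
pos 7: W -> hit
pos 8: Y -> fault, frames (T A N W Y)
pos 9: M -> fault, evict T, frames (A N W Y M)
At position 9, page T is evicted.

T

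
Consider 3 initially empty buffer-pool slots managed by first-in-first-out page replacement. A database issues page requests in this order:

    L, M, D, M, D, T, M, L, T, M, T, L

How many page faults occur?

L -> fault, frames {L}
M -> fault, frames {L,M}
D -> fault, frames {L,M,D}
M -> hit
D -> hit
T -> fault, evict L, frames {M,D,T}
M -> hit
L -> fault, evict M, frames {D,T,L}
T -> hit
M -> fault, evict D, frames {T,L,M}
T -> hit
L -> hit
Page faults: 6.

6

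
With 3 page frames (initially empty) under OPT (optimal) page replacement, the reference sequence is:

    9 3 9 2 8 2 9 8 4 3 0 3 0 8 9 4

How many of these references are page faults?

9: fault, frames {9}
3: fault, frames {9,3}
9: hit
2: fault, frames {9,3,2}
8: fault, evict 3, frames {9,2,8}
2: hit
9: hit
8: hit
4: fault, evict 2, frames {9,8,4}
3: fault, evict 4, frames {9,8,3}
0: fault, evict 9, frames {8,3,0}
3: hit
0: hit
8: hit
9: fault, evict 0, frames {8,3,9}
4: fault, evict 9, frames {8,3,4}
Page faults: 9.

9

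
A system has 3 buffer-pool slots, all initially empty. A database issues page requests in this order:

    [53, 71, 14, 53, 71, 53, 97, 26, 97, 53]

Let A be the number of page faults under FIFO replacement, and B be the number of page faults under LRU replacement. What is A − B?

Under FIFO: F F F . . . F F . F → 6 faults.
Under LRU: F F F . . . F F . . → 5 faults.
A − B = 6 − 5 = 1.

1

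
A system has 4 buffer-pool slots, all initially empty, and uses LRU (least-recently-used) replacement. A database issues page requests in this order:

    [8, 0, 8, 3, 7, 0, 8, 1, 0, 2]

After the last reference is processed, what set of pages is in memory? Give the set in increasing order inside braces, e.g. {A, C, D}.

8 -> fault, frames {8}
0 -> fault, frames {8,0}
8 -> hit
3 -> fault, frames {0,8,3}
7 -> fault, frames {0,8,3,7}
0 -> hit
8 -> hit
1 -> fault, evict 3, frames {7,0,8,1}
0 -> hit
2 -> fault, evict 7, frames {8,1,0,2}

{0, 1, 2, 8}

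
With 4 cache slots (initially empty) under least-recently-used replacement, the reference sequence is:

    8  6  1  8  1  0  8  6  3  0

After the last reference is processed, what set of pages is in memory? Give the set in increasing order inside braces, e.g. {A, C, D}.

8: fault, frames [8]
6: fault, frames [8, 6]
1: fault, frames [8, 6, 1]
8: hit
1: hit
0: fault, frames [6, 8, 1, 0]
8: hit
6: hit
3: fault, evict 1, frames [0, 8, 6, 3]
0: hit

{0, 3, 6, 8}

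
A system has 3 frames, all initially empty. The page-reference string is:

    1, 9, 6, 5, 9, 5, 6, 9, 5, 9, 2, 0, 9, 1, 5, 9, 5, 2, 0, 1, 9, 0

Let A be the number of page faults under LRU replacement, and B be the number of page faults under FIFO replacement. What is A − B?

-1

Under LRU: F F F F . . . . . . F F . F F . . F F F F . → 12 faults.
Under FIFO: F F F F . . . . . . F F F F F . . F F F F . → 13 faults.
A − B = 12 − 13 = -1.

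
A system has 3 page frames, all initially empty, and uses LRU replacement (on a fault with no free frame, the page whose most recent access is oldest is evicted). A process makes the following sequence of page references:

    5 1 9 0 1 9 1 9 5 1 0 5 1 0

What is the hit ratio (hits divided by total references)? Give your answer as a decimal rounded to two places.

5: miss, frames (5)
1: miss, frames (5 1)
9: miss, frames (5 1 9)
0: miss, evict 5, frames (1 9 0)
1: hit
9: hit
1: hit
9: hit
5: miss, evict 0, frames (1 9 5)
1: hit
0: miss, evict 9, frames (5 1 0)
5: hit
1: hit
0: hit
Hits: 8 of 14 references → 8/14 = 0.5714.

0.57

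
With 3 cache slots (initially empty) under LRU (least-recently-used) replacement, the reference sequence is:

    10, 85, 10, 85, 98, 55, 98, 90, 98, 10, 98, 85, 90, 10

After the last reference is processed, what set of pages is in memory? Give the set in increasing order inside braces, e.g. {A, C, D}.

10: fault, frames (10)
85: fault, frames (10 85)
10: hit
85: hit
98: fault, frames (10 85 98)
55: fault, evict 10, frames (85 98 55)
98: hit
90: fault, evict 85, frames (55 98 90)
98: hit
10: fault, evict 55, frames (90 98 10)
98: hit
85: fault, evict 90, frames (10 98 85)
90: fault, evict 10, frames (98 85 90)
10: fault, evict 98, frames (85 90 10)

{10, 85, 90}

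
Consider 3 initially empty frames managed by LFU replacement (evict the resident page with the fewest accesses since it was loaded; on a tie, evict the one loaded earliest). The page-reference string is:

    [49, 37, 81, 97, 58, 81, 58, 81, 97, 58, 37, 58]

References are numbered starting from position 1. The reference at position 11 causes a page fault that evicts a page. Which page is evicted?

pos 1: 49 → miss, frames (49)
pos 2: 37 → miss, frames (49 37)
pos 3: 81 → miss, frames (49 37 81)
pos 4: 97 → miss, evict 49, frames (37 81 97)
pos 5: 58 → miss, evict 37, frames (81 97 58)
pos 6: 81 → hit
pos 7: 58 → hit
pos 8: 81 → hit
pos 9: 97 → hit
pos 10: 58 → hit
pos 11: 37 → miss, evict 97, frames (81 58 37)
At position 11, page 97 is evicted.

97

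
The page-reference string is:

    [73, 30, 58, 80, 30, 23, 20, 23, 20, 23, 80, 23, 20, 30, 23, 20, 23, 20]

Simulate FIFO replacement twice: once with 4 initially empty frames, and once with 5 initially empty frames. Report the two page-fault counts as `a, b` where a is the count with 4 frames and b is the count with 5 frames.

7, 6

4 frames: F F F F . F F . . . . . . F . . . . → 7 faults.
5 frames: F F F F . F F . . . . . . . . . . . → 6 faults.
6 < 7: adding a frame reduced faults, as is typical.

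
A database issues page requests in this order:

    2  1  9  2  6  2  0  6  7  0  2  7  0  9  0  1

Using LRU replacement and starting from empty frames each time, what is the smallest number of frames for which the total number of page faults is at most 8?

f=1: 16 faults
f=2: 14 faults
f=3: 9 faults
f=4: 8 faults
f=5: 7 faults
f=6: 6 faults
Smallest f with faults ≤ 8 is 4.

4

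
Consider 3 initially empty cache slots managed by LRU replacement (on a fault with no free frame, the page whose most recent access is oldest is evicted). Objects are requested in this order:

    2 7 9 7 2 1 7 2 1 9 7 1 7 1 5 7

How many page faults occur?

2: miss, frames {2}
7: miss, frames {2,7}
9: miss, frames {2,7,9}
7: hit
2: hit
1: miss, evict 9, frames {7,2,1}
7: hit
2: hit
1: hit
9: miss, evict 7, frames {2,1,9}
7: miss, evict 2, frames {1,9,7}
1: hit
7: hit
1: hit
5: miss, evict 9, frames {7,1,5}
7: hit
Page faults: 7.

7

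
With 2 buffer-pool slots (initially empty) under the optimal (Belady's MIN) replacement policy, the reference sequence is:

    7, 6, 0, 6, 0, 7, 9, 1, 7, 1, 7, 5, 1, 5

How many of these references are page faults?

7

7: fault, frames (7)
6: fault, frames (7 6)
0: fault, evict 7, frames (6 0)
6: hit
0: hit
7: fault, evict 0, frames (6 7)
9: fault, evict 6, frames (7 9)
1: fault, evict 9, frames (7 1)
7: hit
1: hit
7: hit
5: fault, evict 7, frames (1 5)
1: hit
5: hit
Page faults: 7.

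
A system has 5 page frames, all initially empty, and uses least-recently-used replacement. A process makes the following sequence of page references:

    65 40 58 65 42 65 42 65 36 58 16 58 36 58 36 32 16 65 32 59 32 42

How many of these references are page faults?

65 → miss, frames {65}
40 → miss, frames {65,40}
58 → miss, frames {65,40,58}
65 → hit
42 → miss, frames {40,58,65,42}
65 → hit
42 → hit
65 → hit
36 → miss, frames {40,58,42,65,36}
58 → hit
16 → miss, evict 40, frames {42,65,36,58,16}
58 → hit
36 → hit
58 → hit
36 → hit
32 → miss, evict 42, frames {65,16,58,36,32}
16 → hit
65 → hit
32 → hit
59 → miss, evict 58, frames {36,16,65,32,59}
32 → hit
42 → miss, evict 36, frames {16,65,59,32,42}
Page faults: 9.

9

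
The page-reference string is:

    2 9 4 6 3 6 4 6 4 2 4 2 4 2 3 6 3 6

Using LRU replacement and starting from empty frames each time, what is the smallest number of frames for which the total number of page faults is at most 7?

f=1: 18 faults
f=2: 9 faults
f=3: 8 faults
f=4: 6 faults
f=5: 5 faults
Smallest f with faults ≤ 7 is 4.

4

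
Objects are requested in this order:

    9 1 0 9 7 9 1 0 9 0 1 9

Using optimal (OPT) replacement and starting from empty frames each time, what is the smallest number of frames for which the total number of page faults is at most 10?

f=1: 12 faults
f=2: 7 faults
f=3: 5 faults
f=4: 4 faults
Smallest f with faults ≤ 10 is 2.

2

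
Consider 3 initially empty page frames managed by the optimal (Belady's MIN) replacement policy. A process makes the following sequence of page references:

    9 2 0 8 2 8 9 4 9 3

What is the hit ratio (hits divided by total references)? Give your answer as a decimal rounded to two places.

9 → fault, frames [9]
2 → fault, frames [9, 2]
0 → fault, frames [9, 2, 0]
8 → fault, evict 0, frames [9, 2, 8]
2 → hit
8 → hit
9 → hit
4 → fault, evict 8, frames [9, 2, 4]
9 → hit
3 → fault, evict 4, frames [9, 2, 3]
Hits: 4 of 10 references → 4/10 = 0.4000.

0.40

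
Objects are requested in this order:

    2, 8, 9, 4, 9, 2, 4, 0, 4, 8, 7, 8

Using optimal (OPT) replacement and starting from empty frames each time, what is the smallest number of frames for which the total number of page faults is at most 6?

4

f=1: 12 faults
f=2: 8 faults
f=3: 7 faults
f=4: 6 faults
f=5: 6 faults
f=6: 6 faults
Smallest f with faults ≤ 6 is 4.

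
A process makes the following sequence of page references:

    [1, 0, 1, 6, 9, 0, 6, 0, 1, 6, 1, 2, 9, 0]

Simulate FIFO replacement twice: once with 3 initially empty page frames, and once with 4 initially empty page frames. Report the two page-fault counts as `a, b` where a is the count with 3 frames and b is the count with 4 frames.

3 frames: F F . F F . . . F . . F . F → 7 faults.
4 frames: F F . F F . . . . . . F . . → 5 faults.
5 < 7: adding a frame reduced faults, as is typical.

7, 5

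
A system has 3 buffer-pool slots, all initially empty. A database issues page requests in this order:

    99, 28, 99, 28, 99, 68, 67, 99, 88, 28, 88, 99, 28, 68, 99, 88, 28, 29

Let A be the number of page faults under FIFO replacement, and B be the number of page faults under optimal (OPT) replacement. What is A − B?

Under FIFO: F F . . . F F F F F . . . F F F F F → 12 faults.
Under OPT: F F . . . F F . F . . . . F . . F F → 8 faults.
A − B = 12 − 8 = 4.

4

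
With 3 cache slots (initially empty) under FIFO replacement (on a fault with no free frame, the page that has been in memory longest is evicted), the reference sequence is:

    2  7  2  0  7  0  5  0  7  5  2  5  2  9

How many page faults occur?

6

2: fault, frames [2]
7: fault, frames [2, 7]
2: hit
0: fault, frames [2, 7, 0]
7: hit
0: hit
5: fault, evict 2, frames [7, 0, 5]
0: hit
7: hit
5: hit
2: fault, evict 7, frames [0, 5, 2]
5: hit
2: hit
9: fault, evict 0, frames [5, 2, 9]
Page faults: 6.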